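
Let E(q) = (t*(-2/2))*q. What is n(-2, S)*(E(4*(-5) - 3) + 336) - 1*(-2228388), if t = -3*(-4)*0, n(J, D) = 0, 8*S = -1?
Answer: 2228388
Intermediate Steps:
S = -⅛ (S = (⅛)*(-1) = -⅛ ≈ -0.12500)
t = 0 (t = 12*0 = 0)
E(q) = 0 (E(q) = (0*(-2/2))*q = (0*(-2*½))*q = (0*(-1))*q = 0*q = 0)
n(-2, S)*(E(4*(-5) - 3) + 336) - 1*(-2228388) = 0*(0 + 336) - 1*(-2228388) = 0*336 + 2228388 = 0 + 2228388 = 2228388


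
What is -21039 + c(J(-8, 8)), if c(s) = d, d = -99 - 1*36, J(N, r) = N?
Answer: -21174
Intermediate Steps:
d = -135 (d = -99 - 36 = -135)
c(s) = -135
-21039 + c(J(-8, 8)) = -21039 - 135 = -21174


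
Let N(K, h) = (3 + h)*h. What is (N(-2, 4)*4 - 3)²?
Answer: 11881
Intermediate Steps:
N(K, h) = h*(3 + h)
(N(-2, 4)*4 - 3)² = ((4*(3 + 4))*4 - 3)² = ((4*7)*4 - 3)² = (28*4 - 3)² = (112 - 3)² = 109² = 11881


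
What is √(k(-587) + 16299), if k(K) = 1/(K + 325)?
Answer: √1118828294/262 ≈ 127.67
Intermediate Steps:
k(K) = 1/(325 + K)
√(k(-587) + 16299) = √(1/(325 - 587) + 16299) = √(1/(-262) + 16299) = √(-1/262 + 16299) = √(4270337/262) = √1118828294/262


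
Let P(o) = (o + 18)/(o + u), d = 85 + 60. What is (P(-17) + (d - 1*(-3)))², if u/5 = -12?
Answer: 129846025/5929 ≈ 21900.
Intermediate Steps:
u = -60 (u = 5*(-12) = -60)
d = 145
P(o) = (18 + o)/(-60 + o) (P(o) = (o + 18)/(o - 60) = (18 + o)/(-60 + o))
(P(-17) + (d - 1*(-3)))² = ((18 - 17)/(-60 - 17) + (145 - 1*(-3)))² = (1/(-77) + (145 + 3))² = (-1/77*1 + 148)² = (-1/77 + 148)² = (11395/77)² = 129846025/5929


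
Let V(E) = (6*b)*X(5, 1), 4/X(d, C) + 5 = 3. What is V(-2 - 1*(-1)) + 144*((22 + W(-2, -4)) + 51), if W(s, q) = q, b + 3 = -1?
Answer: 9984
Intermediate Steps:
b = -4 (b = -3 - 1 = -4)
X(d, C) = -2 (X(d, C) = 4/(-5 + 3) = 4/(-2) = 4*(-½) = -2)
V(E) = 48 (V(E) = (6*(-4))*(-2) = -24*(-2) = 48)
V(-2 - 1*(-1)) + 144*((22 + W(-2, -4)) + 51) = 48 + 144*((22 - 4) + 51) = 48 + 144*(18 + 51) = 48 + 144*69 = 48 + 9936 = 9984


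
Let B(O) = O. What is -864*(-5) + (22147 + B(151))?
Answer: 26618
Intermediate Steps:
-864*(-5) + (22147 + B(151)) = -864*(-5) + (22147 + 151) = 4320 + 22298 = 26618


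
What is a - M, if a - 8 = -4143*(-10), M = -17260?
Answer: 58698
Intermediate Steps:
a = 41438 (a = 8 - 4143*(-10) = 8 + 41430 = 41438)
a - M = 41438 - 1*(-17260) = 41438 + 17260 = 58698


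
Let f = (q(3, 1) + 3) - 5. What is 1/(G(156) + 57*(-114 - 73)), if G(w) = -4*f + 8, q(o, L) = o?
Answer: -1/10655 ≈ -9.3853e-5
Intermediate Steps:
f = 1 (f = (3 + 3) - 5 = 6 - 5 = 1)
G(w) = 4 (G(w) = -4*1 + 8 = -4 + 8 = 4)
1/(G(156) + 57*(-114 - 73)) = 1/(4 + 57*(-114 - 73)) = 1/(4 + 57*(-187)) = 1/(4 - 10659) = 1/(-10655) = -1/10655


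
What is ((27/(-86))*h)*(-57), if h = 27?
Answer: 41553/86 ≈ 483.17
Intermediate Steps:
((27/(-86))*h)*(-57) = ((27/(-86))*27)*(-57) = ((27*(-1/86))*27)*(-57) = -27/86*27*(-57) = -729/86*(-57) = 41553/86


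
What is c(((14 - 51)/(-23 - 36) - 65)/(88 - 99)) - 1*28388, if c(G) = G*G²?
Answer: -7705342632620/273359449 ≈ -28188.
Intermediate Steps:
c(G) = G³
c(((14 - 51)/(-23 - 36) - 65)/(88 - 99)) - 1*28388 = (((14 - 51)/(-23 - 36) - 65)/(88 - 99))³ - 1*28388 = ((-37/(-59) - 65)/(-11))³ - 28388 = ((-37*(-1/59) - 65)*(-1/11))³ - 28388 = ((37/59 - 65)*(-1/11))³ - 28388 = (-3798/59*(-1/11))³ - 28388 = (3798/649)³ - 28388 = 54785405592/273359449 - 28388 = -7705342632620/273359449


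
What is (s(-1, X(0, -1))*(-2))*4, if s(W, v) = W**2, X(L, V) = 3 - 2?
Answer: -8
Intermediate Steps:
X(L, V) = 1
(s(-1, X(0, -1))*(-2))*4 = ((-1)**2*(-2))*4 = (1*(-2))*4 = -2*4 = -8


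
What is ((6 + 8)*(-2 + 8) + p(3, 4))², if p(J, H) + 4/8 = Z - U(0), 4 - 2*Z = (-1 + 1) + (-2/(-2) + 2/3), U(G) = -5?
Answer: 72361/9 ≈ 8040.1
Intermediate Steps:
Z = 7/6 (Z = 2 - ((-1 + 1) + (-2/(-2) + 2/3))/2 = 2 - (0 + (-2*(-½) + 2*(⅓)))/2 = 2 - (0 + (1 + ⅔))/2 = 2 - (0 + 5/3)/2 = 2 - ½*5/3 = 2 - ⅚ = 7/6 ≈ 1.1667)
p(J, H) = 17/3 (p(J, H) = -½ + (7/6 - 1*(-5)) = -½ + (7/6 + 5) = -½ + 37/6 = 17/3)
((6 + 8)*(-2 + 8) + p(3, 4))² = ((6 + 8)*(-2 + 8) + 17/3)² = (14*6 + 17/3)² = (84 + 17/3)² = (269/3)² = 72361/9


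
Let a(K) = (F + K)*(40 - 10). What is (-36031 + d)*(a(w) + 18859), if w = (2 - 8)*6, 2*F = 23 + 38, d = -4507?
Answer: -757817372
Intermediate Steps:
F = 61/2 (F = (23 + 38)/2 = (1/2)*61 = 61/2 ≈ 30.500)
w = -36 (w = -6*6 = -36)
a(K) = 915 + 30*K (a(K) = (61/2 + K)*(40 - 10) = (61/2 + K)*30 = 915 + 30*K)
(-36031 + d)*(a(w) + 18859) = (-36031 - 4507)*((915 + 30*(-36)) + 18859) = -40538*((915 - 1080) + 18859) = -40538*(-165 + 18859) = -40538*18694 = -757817372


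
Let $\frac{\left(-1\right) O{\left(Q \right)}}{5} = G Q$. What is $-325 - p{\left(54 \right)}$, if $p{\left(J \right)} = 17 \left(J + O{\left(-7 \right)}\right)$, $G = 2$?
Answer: $-2433$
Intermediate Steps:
$O{\left(Q \right)} = - 10 Q$ ($O{\left(Q \right)} = - 5 \cdot 2 Q = - 10 Q$)
$p{\left(J \right)} = 1190 + 17 J$ ($p{\left(J \right)} = 17 \left(J - -70\right) = 17 \left(J + 70\right) = 17 \left(70 + J\right) = 1190 + 17 J$)
$-325 - p{\left(54 \right)} = -325 - \left(1190 + 17 \cdot 54\right) = -325 - \left(1190 + 918\right) = -325 - 2108 = -2433$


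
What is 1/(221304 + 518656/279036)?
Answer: 69759/15438075400 ≈ 4.5186e-6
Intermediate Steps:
1/(221304 + 518656/279036) = 1/(221304 + 518656*(1/279036)) = 1/(221304 + 129664/69759) = 1/(15438075400/69759) = 69759/15438075400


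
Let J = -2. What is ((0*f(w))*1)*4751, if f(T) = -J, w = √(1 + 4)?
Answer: 0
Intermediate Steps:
w = √5 ≈ 2.2361
f(T) = 2 (f(T) = -1*(-2) = 2)
((0*f(w))*1)*4751 = ((0*2)*1)*4751 = (0*1)*4751 = 0*4751 = 0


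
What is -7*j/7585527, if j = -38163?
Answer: 89047/2528509 ≈ 0.035217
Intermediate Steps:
-7*j/7585527 = -7*(-38163)/7585527 = 267141*(1/7585527) = 89047/2528509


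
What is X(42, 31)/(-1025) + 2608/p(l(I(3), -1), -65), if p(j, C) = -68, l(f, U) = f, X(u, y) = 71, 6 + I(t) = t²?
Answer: -669507/17425 ≈ -38.422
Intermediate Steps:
I(t) = -6 + t²
X(42, 31)/(-1025) + 2608/p(l(I(3), -1), -65) = 71/(-1025) + 2608/(-68) = 71*(-1/1025) + 2608*(-1/68) = -71/1025 - 652/17 = -669507/17425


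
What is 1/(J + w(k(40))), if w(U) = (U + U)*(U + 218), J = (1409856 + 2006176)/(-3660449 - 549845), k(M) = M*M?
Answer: 2105147/12246901479184 ≈ 1.7189e-7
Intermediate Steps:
k(M) = M²
J = -1708016/2105147 (J = 3416032/(-4210294) = 3416032*(-1/4210294) = -1708016/2105147 ≈ -0.81135)
w(U) = 2*U*(218 + U) (w(U) = (2*U)*(218 + U) = 2*U*(218 + U))
1/(J + w(k(40))) = 1/(-1708016/2105147 + 2*40²*(218 + 40²)) = 1/(-1708016/2105147 + 2*1600*(218 + 1600)) = 1/(-1708016/2105147 + 2*1600*1818) = 1/(-1708016/2105147 + 5817600) = 1/(12246901479184/2105147) = 2105147/12246901479184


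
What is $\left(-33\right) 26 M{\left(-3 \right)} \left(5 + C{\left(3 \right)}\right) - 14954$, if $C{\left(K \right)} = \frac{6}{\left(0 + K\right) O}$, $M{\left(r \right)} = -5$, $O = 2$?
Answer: $10786$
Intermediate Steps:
$C{\left(K \right)} = \frac{3}{K}$ ($C{\left(K \right)} = \frac{6}{\left(0 + K\right) 2} = \frac{6}{K 2} = \frac{6}{2 K} = 6 \frac{1}{2 K} = \frac{3}{K}$)
$\left(-33\right) 26 M{\left(-3 \right)} \left(5 + C{\left(3 \right)}\right) - 14954 = \left(-33\right) 26 \left(- 5 \left(5 + \frac{3}{3}\right)\right) - 14954 = - 858 \left(- 5 \left(5 + 3 \cdot \frac{1}{3}\right)\right) - 14954 = - 858 \left(- 5 \left(5 + 1\right)\right) - 14954 = - 858 \left(\left(-5\right) 6\right) - 14954 = \left(-858\right) \left(-30\right) - 14954 = 25740 - 14954 = 10786$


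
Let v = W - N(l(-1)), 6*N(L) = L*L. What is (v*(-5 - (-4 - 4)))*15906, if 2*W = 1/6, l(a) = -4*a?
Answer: -246543/2 ≈ -1.2327e+5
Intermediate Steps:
N(L) = L²/6 (N(L) = (L*L)/6 = L²/6)
W = 1/12 (W = (½)/6 = (½)*(⅙) = 1/12 ≈ 0.083333)
v = -31/12 (v = 1/12 - (-4*(-1))²/6 = 1/12 - 4²/6 = 1/12 - 16/6 = 1/12 - 1*8/3 = 1/12 - 8/3 = -31/12 ≈ -2.5833)
(v*(-5 - (-4 - 4)))*15906 = -31*(-5 - (-4 - 4))/12*15906 = -31*(-5 - 1*(-8))/12*15906 = -31*(-5 + 8)/12*15906 = -31/12*3*15906 = -31/4*15906 = -246543/2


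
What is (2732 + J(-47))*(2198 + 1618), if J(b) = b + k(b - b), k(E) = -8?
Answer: 10215432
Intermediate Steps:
J(b) = -8 + b (J(b) = b - 8 = -8 + b)
(2732 + J(-47))*(2198 + 1618) = (2732 + (-8 - 47))*(2198 + 1618) = (2732 - 55)*3816 = 2677*3816 = 10215432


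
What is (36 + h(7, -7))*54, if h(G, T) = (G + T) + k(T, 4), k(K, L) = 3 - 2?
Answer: 1998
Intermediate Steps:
k(K, L) = 1
h(G, T) = 1 + G + T (h(G, T) = (G + T) + 1 = 1 + G + T)
(36 + h(7, -7))*54 = (36 + (1 + 7 - 7))*54 = (36 + 1)*54 = 37*54 = 1998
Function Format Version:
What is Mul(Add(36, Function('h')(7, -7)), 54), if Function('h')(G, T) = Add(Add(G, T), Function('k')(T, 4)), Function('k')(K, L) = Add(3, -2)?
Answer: 1998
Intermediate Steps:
Function('k')(K, L) = 1
Function('h')(G, T) = Add(1, G, T) (Function('h')(G, T) = Add(Add(G, T), 1) = Add(1, G, T))
Mul(Add(36, Function('h')(7, -7)), 54) = Mul(Add(36, Add(1, 7, -7)), 54) = Mul(Add(36, 1), 54) = Mul(37, 54) = 1998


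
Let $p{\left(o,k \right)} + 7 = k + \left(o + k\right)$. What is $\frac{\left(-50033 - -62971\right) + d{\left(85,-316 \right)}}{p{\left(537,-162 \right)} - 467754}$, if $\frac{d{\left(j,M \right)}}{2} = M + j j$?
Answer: $- \frac{6689}{116887} \approx -0.057226$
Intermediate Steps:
$d{\left(j,M \right)} = 2 M + 2 j^{2}$ ($d{\left(j,M \right)} = 2 \left(M + j j\right) = 2 \left(M + j^{2}\right) = 2 M + 2 j^{2}$)
$p{\left(o,k \right)} = -7 + o + 2 k$ ($p{\left(o,k \right)} = -7 + \left(k + \left(o + k\right)\right) = -7 + \left(k + \left(k + o\right)\right) = -7 + \left(o + 2 k\right) = -7 + o + 2 k$)
$\frac{\left(-50033 - -62971\right) + d{\left(85,-316 \right)}}{p{\left(537,-162 \right)} - 467754} = \frac{\left(-50033 - -62971\right) + \left(2 \left(-316\right) + 2 \cdot 85^{2}\right)}{\left(-7 + 537 + 2 \left(-162\right)\right) - 467754} = \frac{\left(-50033 + 62971\right) + \left(-632 + 2 \cdot 7225\right)}{\left(-7 + 537 - 324\right) - 467754} = \frac{12938 + \left(-632 + 14450\right)}{206 - 467754} = \frac{12938 + 13818}{-467548} = 26756 \left(- \frac{1}{467548}\right) = - \frac{6689}{116887}$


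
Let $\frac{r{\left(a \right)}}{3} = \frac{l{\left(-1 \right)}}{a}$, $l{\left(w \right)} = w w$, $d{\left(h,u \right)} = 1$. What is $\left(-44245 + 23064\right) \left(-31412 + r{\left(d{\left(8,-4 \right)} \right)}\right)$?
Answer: $665274029$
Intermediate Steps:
$l{\left(w \right)} = w^{2}$
$r{\left(a \right)} = \frac{3}{a}$ ($r{\left(a \right)} = 3 \frac{\left(-1\right)^{2}}{a} = 3 \cdot 1 \frac{1}{a} = \frac{3}{a}$)
$\left(-44245 + 23064\right) \left(-31412 + r{\left(d{\left(8,-4 \right)} \right)}\right) = \left(-44245 + 23064\right) \left(-31412 + \frac{3}{1}\right) = - 21181 \left(-31412 + 3 \cdot 1\right) = - 21181 \left(-31412 + 3\right) = \left(-21181\right) \left(-31409\right) = 665274029$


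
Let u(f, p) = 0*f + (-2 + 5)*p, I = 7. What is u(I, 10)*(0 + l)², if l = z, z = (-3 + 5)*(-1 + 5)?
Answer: 1920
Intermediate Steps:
z = 8 (z = 2*4 = 8)
l = 8
u(f, p) = 3*p (u(f, p) = 0 + 3*p = 3*p)
u(I, 10)*(0 + l)² = (3*10)*(0 + 8)² = 30*8² = 30*64 = 1920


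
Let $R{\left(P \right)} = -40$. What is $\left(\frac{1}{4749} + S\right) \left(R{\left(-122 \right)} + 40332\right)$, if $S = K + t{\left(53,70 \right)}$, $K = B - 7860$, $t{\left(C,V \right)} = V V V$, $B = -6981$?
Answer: $\frac{62792144390864}{4749} \approx 1.3222 \cdot 10^{10}$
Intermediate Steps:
$t{\left(C,V \right)} = V^{3}$ ($t{\left(C,V \right)} = V^{2} V = V^{3}$)
$K = -14841$ ($K = -6981 - 7860 = -14841$)
$S = 328159$ ($S = -14841 + 70^{3} = -14841 + 343000 = 328159$)
$\left(\frac{1}{4749} + S\right) \left(R{\left(-122 \right)} + 40332\right) = \left(\frac{1}{4749} + 328159\right) \left(-40 + 40332\right) = \left(\frac{1}{4749} + 328159\right) 40292 = \frac{1558427092}{4749} \cdot 40292 = \frac{62792144390864}{4749}$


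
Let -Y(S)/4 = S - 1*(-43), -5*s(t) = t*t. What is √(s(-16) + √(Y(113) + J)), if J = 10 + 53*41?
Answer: √(-1280 + 25*√1559)/5 ≈ 3.4228*I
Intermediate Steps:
J = 2183 (J = 10 + 2173 = 2183)
s(t) = -t²/5 (s(t) = -t*t/5 = -t²/5)
Y(S) = -172 - 4*S (Y(S) = -4*(S - 1*(-43)) = -4*(S + 43) = -4*(43 + S) = -172 - 4*S)
√(s(-16) + √(Y(113) + J)) = √(-⅕*(-16)² + √((-172 - 4*113) + 2183)) = √(-⅕*256 + √((-172 - 452) + 2183)) = √(-256/5 + √(-624 + 2183)) = √(-256/5 + √1559)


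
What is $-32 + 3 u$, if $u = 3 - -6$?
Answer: $-5$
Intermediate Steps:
$u = 9$ ($u = 3 + 6 = 9$)
$-32 + 3 u = -32 + 3 \cdot 9 = -32 + 27 = -5$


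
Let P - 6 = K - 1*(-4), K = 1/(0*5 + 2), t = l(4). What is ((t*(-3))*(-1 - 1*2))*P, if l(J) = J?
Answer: 378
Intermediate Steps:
t = 4
K = ½ (K = 1/(0 + 2) = 1/2 = ½ ≈ 0.50000)
P = 21/2 (P = 6 + (½ - 1*(-4)) = 6 + (½ + 4) = 6 + 9/2 = 21/2 ≈ 10.500)
((t*(-3))*(-1 - 1*2))*P = ((4*(-3))*(-1 - 1*2))*(21/2) = -12*(-1 - 2)*(21/2) = -12*(-3)*(21/2) = 36*(21/2) = 378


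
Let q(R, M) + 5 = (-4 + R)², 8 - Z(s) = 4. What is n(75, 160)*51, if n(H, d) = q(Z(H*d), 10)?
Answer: -255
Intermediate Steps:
Z(s) = 4 (Z(s) = 8 - 1*4 = 8 - 4 = 4)
q(R, M) = -5 + (-4 + R)²
n(H, d) = -5 (n(H, d) = -5 + (-4 + 4)² = -5 + 0² = -5 + 0 = -5)
n(75, 160)*51 = -5*51 = -255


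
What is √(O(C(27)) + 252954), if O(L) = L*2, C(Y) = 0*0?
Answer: 3*√28106 ≈ 502.95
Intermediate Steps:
C(Y) = 0
O(L) = 2*L
√(O(C(27)) + 252954) = √(2*0 + 252954) = √(0 + 252954) = √252954 = 3*√28106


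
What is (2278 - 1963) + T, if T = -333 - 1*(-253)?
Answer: 235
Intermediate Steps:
T = -80 (T = -333 + 253 = -80)
(2278 - 1963) + T = (2278 - 1963) - 80 = 315 - 80 = 235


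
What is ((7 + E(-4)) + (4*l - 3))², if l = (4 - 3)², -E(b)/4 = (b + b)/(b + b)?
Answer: 16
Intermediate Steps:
E(b) = -4 (E(b) = -4*(b + b)/(b + b) = -4*2*b/(2*b) = -4*2*b*1/(2*b) = -4*1 = -4)
l = 1 (l = 1² = 1)
((7 + E(-4)) + (4*l - 3))² = ((7 - 4) + (4*1 - 3))² = (3 + (4 - 3))² = (3 + 1)² = 4² = 16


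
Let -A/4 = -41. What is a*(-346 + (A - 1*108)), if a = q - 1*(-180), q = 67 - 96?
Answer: -43790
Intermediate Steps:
A = 164 (A = -4*(-41) = 164)
q = -29
a = 151 (a = -29 - 1*(-180) = -29 + 180 = 151)
a*(-346 + (A - 1*108)) = 151*(-346 + (164 - 1*108)) = 151*(-346 + (164 - 108)) = 151*(-346 + 56) = 151*(-290) = -43790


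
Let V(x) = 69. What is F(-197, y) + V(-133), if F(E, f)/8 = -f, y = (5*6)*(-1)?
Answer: 309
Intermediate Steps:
y = -30 (y = 30*(-1) = -30)
F(E, f) = -8*f (F(E, f) = 8*(-f) = -8*f)
F(-197, y) + V(-133) = -8*(-30) + 69 = 240 + 69 = 309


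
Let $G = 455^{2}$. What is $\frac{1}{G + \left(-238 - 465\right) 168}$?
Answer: $\frac{1}{88921} \approx 1.1246 \cdot 10^{-5}$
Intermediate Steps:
$G = 207025$
$\frac{1}{G + \left(-238 - 465\right) 168} = \frac{1}{207025 + \left(-238 - 465\right) 168} = \frac{1}{207025 - 118104} = \frac{1}{88921}$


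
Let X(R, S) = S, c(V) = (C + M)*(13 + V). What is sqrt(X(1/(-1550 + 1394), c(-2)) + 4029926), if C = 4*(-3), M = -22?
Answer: 12*sqrt(27983) ≈ 2007.4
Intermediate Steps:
C = -12
c(V) = -442 - 34*V (c(V) = (-12 - 22)*(13 + V) = -34*(13 + V) = -442 - 34*V)
sqrt(X(1/(-1550 + 1394), c(-2)) + 4029926) = sqrt((-442 - 34*(-2)) + 4029926) = sqrt((-442 + 68) + 4029926) = sqrt(-374 + 4029926) = sqrt(4029552) = 12*sqrt(27983)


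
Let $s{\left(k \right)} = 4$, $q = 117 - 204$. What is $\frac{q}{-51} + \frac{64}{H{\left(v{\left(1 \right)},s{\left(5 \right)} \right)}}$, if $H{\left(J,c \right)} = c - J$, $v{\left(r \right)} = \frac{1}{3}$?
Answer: $\frac{3583}{187} \approx 19.16$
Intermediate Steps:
$q = -87$
$v{\left(r \right)} = \frac{1}{3}$
$\frac{q}{-51} + \frac{64}{H{\left(v{\left(1 \right)},s{\left(5 \right)} \right)}} = - \frac{87}{-51} + \frac{64}{4 - \frac{1}{3}} = \left(-87\right) \left(- \frac{1}{51}\right) + \frac{64}{4 - \frac{1}{3}} = \frac{29}{17} + \frac{64}{\frac{11}{3}} = \frac{29}{17} + 64 \cdot \frac{3}{11} = \frac{29}{17} + \frac{192}{11} = \frac{3583}{187}$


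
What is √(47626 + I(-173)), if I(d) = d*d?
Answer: √77555 ≈ 278.49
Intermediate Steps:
I(d) = d²
√(47626 + I(-173)) = √(47626 + (-173)²) = √(47626 + 29929) = √77555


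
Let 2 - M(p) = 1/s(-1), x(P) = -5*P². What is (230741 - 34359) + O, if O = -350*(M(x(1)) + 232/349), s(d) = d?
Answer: 68089668/349 ≈ 1.9510e+5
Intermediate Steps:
M(p) = 3 (M(p) = 2 - 1/(-1) = 2 - 1*(-1) = 2 + 1 = 3)
O = -447650/349 (O = -350*(3 + 232/349) = -350*1279/349 = -447650/349 ≈ -1282.7)
(230741 - 34359) + O = (230741 - 34359) - 447650/349 = 196382 - 447650/349 = 68089668/349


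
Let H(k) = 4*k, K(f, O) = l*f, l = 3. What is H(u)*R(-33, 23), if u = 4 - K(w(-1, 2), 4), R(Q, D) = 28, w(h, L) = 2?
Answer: -224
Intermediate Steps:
K(f, O) = 3*f
u = -2 (u = 4 - 3*2 = 4 - 1*6 = 4 - 6 = -2)
H(u)*R(-33, 23) = (4*(-2))*28 = -8*28 = -224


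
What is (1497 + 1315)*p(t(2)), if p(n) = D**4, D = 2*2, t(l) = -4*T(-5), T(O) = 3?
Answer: 719872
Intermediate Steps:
t(l) = -12 (t(l) = -4*3 = -12)
D = 4
p(n) = 256 (p(n) = 4**4 = 256)
(1497 + 1315)*p(t(2)) = (1497 + 1315)*256 = 2812*256 = 719872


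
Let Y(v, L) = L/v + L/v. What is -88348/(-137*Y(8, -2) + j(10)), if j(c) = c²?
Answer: -176696/337 ≈ -524.32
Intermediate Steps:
Y(v, L) = 2*L/v
-88348/(-137*Y(8, -2) + j(10)) = -88348/(-274*(-2)/8 + 10²) = -88348/(-274*(-2)/8 + 100) = -88348/(-137*(-½) + 100) = -88348/(137/2 + 100) = -88348/337/2 = -88348*2/337 = -176696/337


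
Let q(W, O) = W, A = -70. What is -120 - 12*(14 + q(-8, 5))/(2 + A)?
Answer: -2022/17 ≈ -118.94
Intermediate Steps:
-120 - 12*(14 + q(-8, 5))/(2 + A) = -120 - 12*(14 - 8)/(2 - 70) = -120 - 72/(-68) = -120 - 72*(-1)/68 = -120 - 12*(-3/34) = -120 + 18/17 = -2022/17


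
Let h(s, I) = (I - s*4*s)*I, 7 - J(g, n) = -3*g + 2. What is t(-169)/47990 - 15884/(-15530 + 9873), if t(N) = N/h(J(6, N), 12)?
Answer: 19245873699713/6854312648640 ≈ 2.8078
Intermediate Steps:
J(g, n) = 5 + 3*g (J(g, n) = 7 - (-3*g + 2) = 7 - (2 - 3*g) = 7 + (-2 + 3*g) = 5 + 3*g)
h(s, I) = I*(I - 4*s**2) (h(s, I) = (I - 4*s*s)*I = (I - 4*s**2)*I = I*(I - 4*s**2))
t(N) = -N/25248 (t(N) = N/((12*(12 - 4*(5 + 3*6)**2))) = N/((12*(12 - 4*(5 + 18)**2))) = N/((12*(12 - 4*23**2))) = N/((12*(12 - 4*529))) = N/((12*(12 - 2116))) = N/((12*(-2104))) = N/(-25248) = N*(-1/25248) = -N/25248)
t(-169)/47990 - 15884/(-15530 + 9873) = -1/25248*(-169)/47990 - 15884/(-15530 + 9873) = (169/25248)*(1/47990) - 15884/(-5657) = 169/1211651520 - 15884*(-1/5657) = 169/1211651520 + 15884/5657 = 19245873699713/6854312648640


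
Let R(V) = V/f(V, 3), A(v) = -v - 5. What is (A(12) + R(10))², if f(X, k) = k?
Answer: 1681/9 ≈ 186.78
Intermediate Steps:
A(v) = -5 - v
R(V) = V/3
(A(12) + R(10))² = ((-5 - 1*12) + (⅓)*10)² = ((-5 - 12) + 10/3)² = (-17 + 10/3)² = (-41/3)² = 1681/9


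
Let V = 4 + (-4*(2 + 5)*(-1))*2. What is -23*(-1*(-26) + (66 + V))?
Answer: -3496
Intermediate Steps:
V = 60 (V = 4 + (-4*7*(-1))*2 = 4 - 28*(-1)*2 = 4 + 28*2 = 4 + 56 = 60)
-23*(-1*(-26) + (66 + V)) = -23*(-1*(-26) + (66 + 60)) = -23*(26 + 126) = -23*152 = -3496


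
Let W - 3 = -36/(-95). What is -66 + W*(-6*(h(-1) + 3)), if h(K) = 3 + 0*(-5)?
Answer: -17826/95 ≈ -187.64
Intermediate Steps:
h(K) = 3 (h(K) = 3 + 0 = 3)
W = 321/95 (W = 3 - 36/(-95) = 3 - 36*(-1/95) = 3 + 36/95 = 321/95 ≈ 3.3789)
-66 + W*(-6*(h(-1) + 3)) = -66 + 321*(-6*(3 + 3))/95 = -66 + 321*(-6*6)/95 = -66 + (321/95)*(-36) = -66 - 11556/95 = -17826/95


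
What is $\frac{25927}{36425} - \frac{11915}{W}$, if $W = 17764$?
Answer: $\frac{26563353}{647053700} \approx 0.041053$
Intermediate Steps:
$\frac{25927}{36425} - \frac{11915}{W} = \frac{25927}{36425} - \frac{11915}{17764} = \frac{26563353}{647053700}$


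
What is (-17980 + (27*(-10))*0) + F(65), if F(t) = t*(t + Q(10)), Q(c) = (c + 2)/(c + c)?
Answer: -13716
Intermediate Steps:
Q(c) = (2 + c)/(2*c) (Q(c) = (2 + c)/((2*c)) = (2 + c)*(1/(2*c)) = (2 + c)/(2*c))
F(t) = t*(⅗ + t) (F(t) = t*(t + (½)*(2 + 10)/10) = t*(t + (½)*(⅒)*12) = t*(t + ⅗) = t*(⅗ + t))
(-17980 + (27*(-10))*0) + F(65) = (-17980 + (27*(-10))*0) + (⅕)*65*(3 + 5*65) = (-17980 - 270*0) + (⅕)*65*(3 + 325) = (-17980 + 0) + (⅕)*65*328 = -17980 + 4264 = -13716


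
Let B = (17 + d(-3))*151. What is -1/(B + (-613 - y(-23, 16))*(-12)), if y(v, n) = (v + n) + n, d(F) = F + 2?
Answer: -1/9880 ≈ -0.00010121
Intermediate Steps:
d(F) = 2 + F
B = 2416 (B = (17 + (2 - 3))*151 = (17 - 1)*151 = 16*151 = 2416)
y(v, n) = v + 2*n (y(v, n) = (n + v) + n = v + 2*n)
-1/(B + (-613 - y(-23, 16))*(-12)) = -1/(2416 + (-613 - (-23 + 2*16))*(-12)) = -1/(2416 + (-613 - (-23 + 32))*(-12)) = -1/(2416 + (-613 - 1*9)*(-12)) = -1/(2416 + (-613 - 9)*(-12)) = -1/(2416 - 622*(-12)) = -1/(2416 + 7464) = -1/9880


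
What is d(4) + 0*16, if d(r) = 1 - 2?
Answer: -1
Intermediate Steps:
d(r) = -1
d(4) + 0*16 = -1 + 0*16 = -1 + 0 = -1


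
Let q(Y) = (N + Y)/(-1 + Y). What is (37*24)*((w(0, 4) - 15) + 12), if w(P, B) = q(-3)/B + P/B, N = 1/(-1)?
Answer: -2442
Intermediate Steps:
N = -1
q(Y) = 1 (q(Y) = (-1 + Y)/(-1 + Y) = 1)
w(P, B) = 1/B + P/B
(37*24)*((w(0, 4) - 15) + 12) = (37*24)*(((1 + 0)/4 - 15) + 12) = 888*(((¼)*1 - 15) + 12) = 888*((¼ - 15) + 12) = 888*(-59/4 + 12) = 888*(-11/4) = -2442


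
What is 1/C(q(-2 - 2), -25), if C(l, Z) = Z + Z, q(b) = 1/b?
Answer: -1/50 ≈ -0.020000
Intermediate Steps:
C(l, Z) = 2*Z
1/C(q(-2 - 2), -25) = 1/(2*(-25)) = 1/(-50) = -1/50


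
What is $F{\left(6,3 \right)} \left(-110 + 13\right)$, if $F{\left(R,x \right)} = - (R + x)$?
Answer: $873$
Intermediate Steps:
$F{\left(R,x \right)} = - R - x$
$F{\left(6,3 \right)} \left(-110 + 13\right) = \left(\left(-1\right) 6 - 3\right) \left(-110 + 13\right) = \left(-6 - 3\right) \left(-97\right) = \left(-9\right) \left(-97\right) = 873$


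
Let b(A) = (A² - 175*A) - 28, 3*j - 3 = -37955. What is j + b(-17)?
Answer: -28244/3 ≈ -9414.7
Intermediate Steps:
j = -37952/3 (j = 1 + (⅓)*(-37955) = 1 - 37955/3 = -37952/3 ≈ -12651.)
b(A) = -28 + A² - 175*A
j + b(-17) = -37952/3 + (-28 + (-17)² - 175*(-17)) = -37952/3 + (-28 + 289 + 2975) = -37952/3 + 3236 = -28244/3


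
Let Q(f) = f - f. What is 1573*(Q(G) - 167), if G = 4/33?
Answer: -262691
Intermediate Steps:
G = 4/33 (G = 4*(1/33) = 4/33 ≈ 0.12121)
Q(f) = 0
1573*(Q(G) - 167) = 1573*(0 - 167) = 1573*(-167) = -262691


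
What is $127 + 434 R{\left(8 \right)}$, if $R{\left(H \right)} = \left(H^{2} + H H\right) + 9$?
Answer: $59585$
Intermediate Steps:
$R{\left(H \right)} = 9 + 2 H^{2}$ ($R{\left(H \right)} = \left(H^{2} + H^{2}\right) + 9 = 2 H^{2} + 9 = 9 + 2 H^{2}$)
$127 + 434 R{\left(8 \right)} = 127 + 434 \left(9 + 2 \cdot 8^{2}\right) = 127 + 434 \left(9 + 2 \cdot 64\right) = 127 + 434 \left(9 + 128\right) = 127 + 434 \cdot 137 = 127 + 59458 = 59585$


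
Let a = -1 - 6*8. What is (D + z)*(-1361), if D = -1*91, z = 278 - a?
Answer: -321196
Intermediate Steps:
a = -49 (a = -1 - 48 = -49)
z = 327 (z = 278 - 1*(-49) = 278 + 49 = 327)
D = -91
(D + z)*(-1361) = (-91 + 327)*(-1361) = 236*(-1361) = -321196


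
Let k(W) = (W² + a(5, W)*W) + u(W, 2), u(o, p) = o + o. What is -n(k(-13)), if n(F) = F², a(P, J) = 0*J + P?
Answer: -6084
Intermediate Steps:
a(P, J) = P (a(P, J) = 0 + P = P)
u(o, p) = 2*o
k(W) = W² + 7*W (k(W) = (W² + 5*W) + 2*W = W² + 7*W)
-n(k(-13)) = -(-13*(7 - 13))² = -(-13*(-6))² = -1*78² = -1*6084 = -6084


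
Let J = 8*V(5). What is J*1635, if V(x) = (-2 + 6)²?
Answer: 209280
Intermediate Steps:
V(x) = 16 (V(x) = 4² = 16)
J = 128 (J = 8*16 = 128)
J*1635 = 128*1635 = 209280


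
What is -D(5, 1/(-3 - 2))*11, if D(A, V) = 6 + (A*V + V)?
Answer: -264/5 ≈ -52.800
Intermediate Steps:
D(A, V) = 6 + V + A*V (D(A, V) = 6 + (V + A*V) = 6 + V + A*V)
-D(5, 1/(-3 - 2))*11 = -(6 + 1/(-3 - 2) + 5/(-3 - 2))*11 = -(6 + 1/(-5) + 5/(-5))*11 = -(6 - ⅕ + 5*(-⅕))*11 = -(6 - ⅕ - 1)*11 = -1*24/5*11 = -24/5*11 = -264/5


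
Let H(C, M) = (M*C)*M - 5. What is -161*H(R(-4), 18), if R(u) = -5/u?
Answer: -64400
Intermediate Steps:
H(C, M) = -5 + C*M**2 (H(C, M) = (C*M)*M - 5 = C*M**2 - 5 = -5 + C*M**2)
-161*H(R(-4), 18) = -161*(-5 - 5/(-4)*18**2) = -161*(-5 - 5*(-1/4)*324) = -161*(-5 + (5/4)*324) = -161*(-5 + 405) = -161*400 = -64400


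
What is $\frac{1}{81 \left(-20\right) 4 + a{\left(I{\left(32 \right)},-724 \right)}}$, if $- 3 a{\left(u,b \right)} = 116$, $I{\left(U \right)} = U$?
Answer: $- \frac{3}{19556} \approx -0.00015341$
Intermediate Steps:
$a{\left(u,b \right)} = - \frac{116}{3}$ ($a{\left(u,b \right)} = \left(- \frac{1}{3}\right) 116 = - \frac{116}{3}$)
$\frac{1}{81 \left(-20\right) 4 + a{\left(I{\left(32 \right)},-724 \right)}} = \frac{1}{81 \left(-20\right) 4 - \frac{116}{3}} = \frac{1}{\left(-1620\right) 4 - \frac{116}{3}} = \frac{1}{-6480 - \frac{116}{3}} = \frac{1}{- \frac{19556}{3}} = - \frac{3}{19556}$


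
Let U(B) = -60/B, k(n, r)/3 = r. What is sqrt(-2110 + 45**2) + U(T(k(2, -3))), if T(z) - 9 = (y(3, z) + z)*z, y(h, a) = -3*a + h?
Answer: 1/3 + I*sqrt(85) ≈ 0.33333 + 9.2195*I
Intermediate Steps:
k(n, r) = 3*r
y(h, a) = h - 3*a
T(z) = 9 + z*(3 - 2*z) (T(z) = 9 + ((3 - 3*z) + z)*z = 9 + (3 - 2*z)*z = 9 + z*(3 - 2*z))
sqrt(-2110 + 45**2) + U(T(k(2, -3))) = sqrt(-2110 + 45**2) - 60/(9 - 2*(3*(-3))**2 + 3*(3*(-3))) = sqrt(-2110 + 2025) - 60/(9 - 2*(-9)**2 + 3*(-9)) = sqrt(-85) - 60/(9 - 2*81 - 27) = I*sqrt(85) - 60/(9 - 162 - 27) = I*sqrt(85) - 60/(-180) = I*sqrt(85) - 60*(-1/180) = I*sqrt(85) + 1/3 = 1/3 + I*sqrt(85)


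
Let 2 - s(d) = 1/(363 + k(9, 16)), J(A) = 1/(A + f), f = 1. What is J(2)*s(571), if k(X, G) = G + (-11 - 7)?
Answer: 721/1083 ≈ 0.66574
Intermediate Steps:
k(X, G) = -18 + G (k(X, G) = G - 18 = -18 + G)
J(A) = 1/(1 + A) (J(A) = 1/(A + 1) = 1/(1 + A))
s(d) = 721/361 (s(d) = 2 - 1/(363 + (-18 + 16)) = 2 - 1/(363 - 2) = 2 - 1/361 = 721/361)
J(2)*s(571) = (721/361)/(1 + 2) = (721/361)/3 = (1/3)*(721/361) = 721/1083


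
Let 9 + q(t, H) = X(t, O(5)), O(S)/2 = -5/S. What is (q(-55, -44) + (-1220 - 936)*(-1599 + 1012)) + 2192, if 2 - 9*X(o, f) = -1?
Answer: 3803266/3 ≈ 1.2678e+6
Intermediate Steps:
O(S) = -10/S (O(S) = 2*(-5/S) = -10/S)
X(o, f) = ⅓ (X(o, f) = 2/9 - ⅑*(-1) = 2/9 + ⅑ = ⅓)
q(t, H) = -26/3 (q(t, H) = -9 + ⅓ = -26/3)
(q(-55, -44) + (-1220 - 936)*(-1599 + 1012)) + 2192 = (-26/3 + (-1220 - 936)*(-1599 + 1012)) + 2192 = (-26/3 - 2156*(-587)) + 2192 = (-26/3 + 1265572) + 2192 = 3796690/3 + 2192 = 3803266/3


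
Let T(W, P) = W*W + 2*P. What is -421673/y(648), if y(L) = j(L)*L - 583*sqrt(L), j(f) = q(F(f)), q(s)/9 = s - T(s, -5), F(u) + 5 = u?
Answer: 1566584349372/8943983418048719 - 245835359*sqrt(2)/321983403049753884 ≈ 0.00017515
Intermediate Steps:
F(u) = -5 + u
T(W, P) = W**2 + 2*P
q(s) = 90 - 9*s**2 + 9*s (q(s) = 9*(s - (s**2 + 2*(-5))) = 9*(s - (s**2 - 10)) = 9*(s - (-10 + s**2)) = 9*(s + (10 - s**2)) = 9*(10 + s - s**2) = 90 - 9*s**2 + 9*s)
j(f) = 45 - 9*(-5 + f)**2 + 9*f (j(f) = 90 - 9*(-5 + f)**2 + 9*(-5 + f) = 90 - 9*(-5 + f)**2 + (-45 + 9*f) = 45 - 9*(-5 + f)**2 + 9*f)
y(L) = -583*sqrt(L) + L*(45 - 9*(-5 + L)**2 + 9*L) (y(L) = (45 - 9*(-5 + L)**2 + 9*L)*L - 583*sqrt(L) = L*(45 - 9*(-5 + L)**2 + 9*L) - 583*sqrt(L) = -583*sqrt(L) + L*(45 - 9*(-5 + L)**2 + 9*L))
-421673/y(648) = -421673/(-10494*sqrt(2) + 9*648*(5 + 648 - (-5 + 648)**2)) = -421673/(-10494*sqrt(2) + 9*648*(5 + 648 - 1*643**2)) = -421673/(-10494*sqrt(2) + 9*648*(5 + 648 - 1*413449)) = -421673/(-10494*sqrt(2) + 9*648*(5 + 648 - 413449)) = -421673/(-10494*sqrt(2) + 9*648*(-412796)) = -421673/(-10494*sqrt(2) - 2407426272) = -421673/(-2407426272 - 10494*sqrt(2))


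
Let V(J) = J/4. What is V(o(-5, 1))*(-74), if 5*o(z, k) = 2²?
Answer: -74/5 ≈ -14.800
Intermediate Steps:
o(z, k) = ⅘ (o(z, k) = (⅕)*2² = (⅕)*4 = ⅘)
V(J) = J/4 (V(J) = J*(¼) = J/4)
V(o(-5, 1))*(-74) = ((¼)*(⅘))*(-74) = (⅕)*(-74) = -74/5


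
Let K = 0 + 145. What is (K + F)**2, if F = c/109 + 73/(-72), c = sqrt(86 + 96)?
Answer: 1276907723497/61591104 + 10367*sqrt(182)/3924 ≈ 20768.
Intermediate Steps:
c = sqrt(182) ≈ 13.491
F = -73/72 + sqrt(182)/109 (F = sqrt(182)/109 + 73/(-72) = sqrt(182)*(1/109) + 73*(-1/72) = sqrt(182)/109 - 73/72 = -73/72 + sqrt(182)/109 ≈ -0.89012)
K = 145
(K + F)**2 = (145 + (-73/72 + sqrt(182)/109))**2 = (10367/72 + sqrt(182)/109)**2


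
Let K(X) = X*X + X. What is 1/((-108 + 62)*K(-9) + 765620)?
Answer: 1/762308 ≈ 1.3118e-6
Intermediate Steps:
K(X) = X + X² (K(X) = X² + X = X + X²)
1/((-108 + 62)*K(-9) + 765620) = 1/((-108 + 62)*(-9*(1 - 9)) + 765620) = 1/(-(-414)*(-8) + 765620) = 1/(-46*72 + 765620) = 1/(-3312 + 765620) = 1/762308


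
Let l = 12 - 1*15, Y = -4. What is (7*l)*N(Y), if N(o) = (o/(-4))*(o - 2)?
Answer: 126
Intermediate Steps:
l = -3 (l = 12 - 15 = -3)
N(o) = -o*(-2 + o)/4 (N(o) = (o*(-1/4))*(-2 + o) = (-o/4)*(-2 + o) = -o*(-2 + o)/4)
(7*l)*N(Y) = (7*(-3))*((1/4)*(-4)*(2 - 1*(-4))) = -21*(-4)*(2 + 4)/4 = -21*(-4)*6/4 = -21*(-6) = 126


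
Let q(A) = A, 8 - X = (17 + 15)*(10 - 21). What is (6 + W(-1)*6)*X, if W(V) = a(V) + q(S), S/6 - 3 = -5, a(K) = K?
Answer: -25920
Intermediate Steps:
X = 360 (X = 8 - (17 + 15)*(10 - 21) = 8 - 32*(-11) = 8 - 1*(-352) = 8 + 352 = 360)
S = -12 (S = 18 + 6*(-5) = 18 - 30 = -12)
W(V) = -12 + V (W(V) = V - 12 = -12 + V)
(6 + W(-1)*6)*X = (6 + (-12 - 1)*6)*360 = (6 - 13*6)*360 = (6 - 78)*360 = -72*360 = -25920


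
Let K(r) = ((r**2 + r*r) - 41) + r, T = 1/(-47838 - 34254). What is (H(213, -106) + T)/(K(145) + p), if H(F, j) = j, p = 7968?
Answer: -457987/216558696 ≈ -0.0021148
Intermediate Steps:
T = -1/82092 (T = 1/(-82092) = -1/82092 ≈ -1.2181e-5)
K(r) = -41 + r + 2*r**2 (K(r) = ((r**2 + r**2) - 41) + r = (2*r**2 - 41) + r = (-41 + 2*r**2) + r = -41 + r + 2*r**2)
(H(213, -106) + T)/(K(145) + p) = (-106 - 1/82092)/((-41 + 145 + 2*145**2) + 7968) = -8701753/(82092*((-41 + 145 + 2*21025) + 7968)) = -8701753/(82092*((-41 + 145 + 42050) + 7968)) = -8701753/(82092*(42154 + 7968)) = -8701753/82092/50122 = -8701753/82092*1/50122 = -457987/216558696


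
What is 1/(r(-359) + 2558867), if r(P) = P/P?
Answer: 1/2558868 ≈ 3.9080e-7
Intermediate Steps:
r(P) = 1
1/(r(-359) + 2558867) = 1/(1 + 2558867) = 1/2558868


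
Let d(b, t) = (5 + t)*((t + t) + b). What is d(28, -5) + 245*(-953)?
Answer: -233485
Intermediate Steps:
d(b, t) = (5 + t)*(b + 2*t) (d(b, t) = (5 + t)*(2*t + b) = (5 + t)*(b + 2*t))
d(28, -5) + 245*(-953) = (2*(-5)² + 5*28 + 10*(-5) + 28*(-5)) + 245*(-953) = (2*25 + 140 - 50 - 140) - 233485 = (50 + 140 - 50 - 140) - 233485 = 0 - 233485 = -233485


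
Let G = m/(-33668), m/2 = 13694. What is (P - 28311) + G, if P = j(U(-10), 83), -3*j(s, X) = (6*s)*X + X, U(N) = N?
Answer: -673683553/25251 ≈ -26679.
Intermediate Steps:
m = 27388 (m = 2*13694 = 27388)
G = -6847/8417 (G = 27388/(-33668) = 27388*(-1/33668) = -6847/8417 ≈ -0.81347)
j(s, X) = -X/3 - 2*X*s (j(s, X) = -((6*s)*X + X)/3 = -(6*X*s + X)/3 = -(X + 6*X*s)/3 = -X/3 - 2*X*s)
P = 4897/3 (P = -⅓*83*(1 + 6*(-10)) = -⅓*83*(1 - 60) = -⅓*83*(-59) = 4897/3 ≈ 1632.3)
(P - 28311) + G = (4897/3 - 28311) - 6847/8417 = -80036/3 - 6847/8417 = -673683553/25251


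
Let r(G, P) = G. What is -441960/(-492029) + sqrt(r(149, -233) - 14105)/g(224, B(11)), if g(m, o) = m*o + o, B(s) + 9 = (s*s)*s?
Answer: 441960/492029 + I*sqrt(3489)/148725 ≈ 0.89824 + 0.00039716*I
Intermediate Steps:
B(s) = -9 + s**3 (B(s) = -9 + (s*s)*s = -9 + s**2*s = -9 + s**3)
g(m, o) = o + m*o
-441960/(-492029) + sqrt(r(149, -233) - 14105)/g(224, B(11)) = -441960/(-492029) + sqrt(149 - 14105)/(((-9 + 11**3)*(1 + 224))) = -441960*(-1/492029) + sqrt(-13956)/(((-9 + 1331)*225)) = 441960/492029 + (2*I*sqrt(3489))/((1322*225)) = 441960/492029 + (2*I*sqrt(3489))/297450 = 441960/492029 + (2*I*sqrt(3489))*(1/297450) = 441960/492029 + I*sqrt(3489)/148725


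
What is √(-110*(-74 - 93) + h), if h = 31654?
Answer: 26*√74 ≈ 223.66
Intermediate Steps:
√(-110*(-74 - 93) + h) = √(-110*(-74 - 93) + 31654) = √(-110*(-167) + 31654) = √(18370 + 31654) = √50024 = 26*√74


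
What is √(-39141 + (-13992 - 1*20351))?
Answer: 2*I*√18371 ≈ 271.08*I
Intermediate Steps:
√(-39141 + (-13992 - 1*20351)) = √(-39141 + (-13992 - 20351)) = √(-39141 - 34343) = √(-73484) = 2*I*√18371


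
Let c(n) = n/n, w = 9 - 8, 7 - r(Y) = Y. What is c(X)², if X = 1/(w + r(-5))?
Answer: 1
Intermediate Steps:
r(Y) = 7 - Y
w = 1
X = 1/13 (X = 1/(1 + (7 - 1*(-5))) = 1/(1 + (7 + 5)) = 1/(1 + 12) = 1/13 ≈ 0.076923)
c(n) = 1
c(X)² = 1² = 1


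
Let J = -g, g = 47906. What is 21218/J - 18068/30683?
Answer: -758298751/734949899 ≈ -1.0318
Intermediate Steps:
J = -47906 (J = -1*47906 = -47906)
21218/J - 18068/30683 = 21218/(-47906) - 18068/30683 = 21218*(-1/47906) - 18068*1/30683 = -10609/23953 - 18068/30683 = -758298751/734949899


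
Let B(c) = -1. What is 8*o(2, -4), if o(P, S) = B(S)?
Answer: -8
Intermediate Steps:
o(P, S) = -1
8*o(2, -4) = 8*(-1) = -8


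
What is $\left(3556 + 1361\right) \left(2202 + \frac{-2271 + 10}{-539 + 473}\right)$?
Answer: $\frac{21991357}{2} \approx 1.0996 \cdot 10^{7}$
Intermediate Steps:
$\left(3556 + 1361\right) \left(2202 + \frac{-2271 + 10}{-539 + 473}\right) = 4917 \left(2202 - \frac{2261}{-66}\right) = 4917 \left(2202 - - \frac{2261}{66}\right) = 4917 \left(2202 + \frac{2261}{66}\right) = 4917 \cdot \frac{147593}{66} = \frac{21991357}{2}$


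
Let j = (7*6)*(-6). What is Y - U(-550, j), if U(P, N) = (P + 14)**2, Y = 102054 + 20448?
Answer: -164794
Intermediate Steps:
j = -252 (j = 42*(-6) = -252)
Y = 122502
U(P, N) = (14 + P)**2
Y - U(-550, j) = 122502 - (14 - 550)**2 = 122502 - 1*(-536)**2 = 122502 - 1*287296 = 122502 - 287296 = -164794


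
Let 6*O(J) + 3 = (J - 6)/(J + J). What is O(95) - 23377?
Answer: -26650261/1140 ≈ -23377.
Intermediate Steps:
O(J) = -½ + (-6 + J)/(12*J) (O(J) = -½ + ((J - 6)/(J + J))/6 = -½ + ((-6 + J)/((2*J)))/6 = -½ + ((-6 + J)*(1/(2*J)))/6 = -½ + ((-6 + J)/(2*J))/6 = -½ + (-6 + J)/(12*J))
O(95) - 23377 = (1/12)*(-6 - 5*95)/95 - 23377 = (1/12)*(1/95)*(-6 - 475) - 23377 = (1/12)*(1/95)*(-481) - 23377 = -481/1140 - 23377 = -26650261/1140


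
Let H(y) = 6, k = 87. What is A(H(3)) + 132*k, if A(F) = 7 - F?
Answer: 11485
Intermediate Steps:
A(H(3)) + 132*k = (7 - 1*6) + 132*87 = (7 - 6) + 11484 = 1 + 11484 = 11485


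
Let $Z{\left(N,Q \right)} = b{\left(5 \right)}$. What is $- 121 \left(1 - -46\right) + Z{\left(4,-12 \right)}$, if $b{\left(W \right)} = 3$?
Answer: $-5684$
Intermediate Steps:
$Z{\left(N,Q \right)} = 3$
$- 121 \left(1 - -46\right) + Z{\left(4,-12 \right)} = - 121 \left(1 - -46\right) + 3 = - 121 \left(1 + 46\right) + 3 = \left(-121\right) 47 + 3 = -5687 + 3 = -5684$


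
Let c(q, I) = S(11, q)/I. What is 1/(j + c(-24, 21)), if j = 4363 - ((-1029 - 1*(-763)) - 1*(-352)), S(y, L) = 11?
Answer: 21/89828 ≈ 0.00023378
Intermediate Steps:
j = 4277 (j = 4363 - ((-1029 + 763) + 352) = 4363 - (-266 + 352) = 4363 - 1*86 = 4363 - 86 = 4277)
c(q, I) = 11/I
1/(j + c(-24, 21)) = 1/(4277 + 11/21) = 1/(89828/21) = 21/89828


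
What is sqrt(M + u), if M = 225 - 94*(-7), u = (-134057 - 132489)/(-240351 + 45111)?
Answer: sqrt(2106925943865)/48810 ≈ 29.738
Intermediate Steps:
u = 133273/97620 (u = -266546/(-195240) = -266546*(-1/195240) = 133273/97620 ≈ 1.3652)
M = 883 (M = 225 + 658 = 883)
sqrt(M + u) = sqrt(883 + 133273/97620) = sqrt(86331733/97620) = sqrt(2106925943865)/48810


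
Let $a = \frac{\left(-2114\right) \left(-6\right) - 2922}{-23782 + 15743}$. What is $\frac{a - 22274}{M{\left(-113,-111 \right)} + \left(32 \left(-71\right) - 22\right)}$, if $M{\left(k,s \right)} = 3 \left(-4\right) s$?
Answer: $\frac{89535224}{3866759} \approx 23.155$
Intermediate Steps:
$M{\left(k,s \right)} = - 12 s$
$a = - \frac{9762}{8039}$ ($a = \frac{12684 - 2922}{-8039} = 9762 \left(- \frac{1}{8039}\right) = - \frac{9762}{8039} \approx -1.2143$)
$\frac{a - 22274}{M{\left(-113,-111 \right)} + \left(32 \left(-71\right) - 22\right)} = \frac{- \frac{9762}{8039} - 22274}{\left(-12\right) \left(-111\right) + \left(32 \left(-71\right) - 22\right)} = - \frac{179070448}{8039 \left(1332 - 2294\right)} = - \frac{179070448}{8039 \left(-962\right)} = \left(- \frac{179070448}{8039}\right) \left(- \frac{1}{962}\right) = \frac{89535224}{3866759}$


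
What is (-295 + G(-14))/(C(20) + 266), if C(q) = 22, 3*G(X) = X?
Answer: -899/864 ≈ -1.0405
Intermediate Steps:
G(X) = X/3
(-295 + G(-14))/(C(20) + 266) = (-295 + (⅓)*(-14))/(22 + 266) = (-295 - 14/3)/288 = -899/3*1/288 = -899/864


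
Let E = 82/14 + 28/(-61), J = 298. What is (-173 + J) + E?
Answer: 55680/427 ≈ 130.40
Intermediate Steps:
E = 2305/427 (E = 82*(1/14) + 28*(-1/61) = 41/7 - 28/61 = 2305/427 ≈ 5.3981)
(-173 + J) + E = (-173 + 298) + 2305/427 = 125 + 2305/427 = 55680/427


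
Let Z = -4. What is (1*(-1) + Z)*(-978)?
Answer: 4890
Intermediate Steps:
(1*(-1) + Z)*(-978) = (1*(-1) - 4)*(-978) = (-1 - 4)*(-978) = -5*(-978) = 4890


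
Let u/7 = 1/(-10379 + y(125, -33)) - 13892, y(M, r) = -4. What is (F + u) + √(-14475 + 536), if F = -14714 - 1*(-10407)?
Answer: -1054404040/10383 + I*√13939 ≈ -1.0155e+5 + 118.06*I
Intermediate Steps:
u = -1009684459/10383 (u = 7*(1/(-10379 - 4) - 13892) = 7*(1/(-10383) - 13892) = 7*(-1/10383 - 13892) = 7*(-144240637/10383) = -1009684459/10383 ≈ -97244.)
F = -4307 (F = -14714 + 10407 = -4307)
(F + u) + √(-14475 + 536) = (-4307 - 1009684459/10383) + √(-14475 + 536) = -1054404040/10383 + √(-13939) = -1054404040/10383 + I*√13939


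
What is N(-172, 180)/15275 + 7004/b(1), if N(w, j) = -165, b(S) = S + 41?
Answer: 10697917/64155 ≈ 166.75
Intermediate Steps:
b(S) = 41 + S
N(-172, 180)/15275 + 7004/b(1) = -165/15275 + 7004/(41 + 1) = -165*1/15275 + 7004/42 = -33/3055 + 7004*(1/42) = -33/3055 + 3502/21 = 10697917/64155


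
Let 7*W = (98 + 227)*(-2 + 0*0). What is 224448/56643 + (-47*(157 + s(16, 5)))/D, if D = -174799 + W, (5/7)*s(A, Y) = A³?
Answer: 71216361937/12841628935 ≈ 5.5457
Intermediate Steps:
s(A, Y) = 7*A³/5
W = -650/7 (W = ((98 + 227)*(-2 + 0*0))/7 = (325*(-2 + 0))/7 = (325*(-2))/7 = (⅐)*(-650) = -650/7 ≈ -92.857)
D = -1224243/7 (D = -174799 - 650/7 = -1224243/7 ≈ -1.7489e+5)
224448/56643 + (-47*(157 + s(16, 5)))/D = 224448/56643 + (-47*(157 + (7/5)*16³))/(-1224243/7) = 224448*(1/56643) - 47*(157 + (7/5)*4096)*(-7/1224243) = 74816/18881 - 47*(157 + 28672/5)*(-7/1224243) = 74816/18881 - 47*29457/5*(-7/1224243) = 74816/18881 - 1384479/5*(-7/1224243) = 74816/18881 + 1076817/680135 = 71216361937/12841628935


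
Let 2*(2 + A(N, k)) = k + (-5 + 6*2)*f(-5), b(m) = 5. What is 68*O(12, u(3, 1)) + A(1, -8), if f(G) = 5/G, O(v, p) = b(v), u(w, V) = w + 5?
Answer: 661/2 ≈ 330.50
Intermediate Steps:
u(w, V) = 5 + w
O(v, p) = 5
A(N, k) = -11/2 + k/2 (A(N, k) = -2 + (k + (-5 + 6*2)*(5/(-5)))/2 = -2 + (k + (-5 + 12)*(5*(-⅕)))/2 = -2 + (k + 7*(-1))/2 = -2 + (k - 7)/2 = -2 + (-7 + k)/2 = -2 + (-7/2 + k/2) = -11/2 + k/2)
68*O(12, u(3, 1)) + A(1, -8) = 68*5 + (-11/2 + (½)*(-8)) = 340 + (-11/2 - 4) = 340 - 19/2 = 661/2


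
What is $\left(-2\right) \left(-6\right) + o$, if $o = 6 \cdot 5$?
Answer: $42$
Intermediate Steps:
$o = 30$
$\left(-2\right) \left(-6\right) + o = \left(-2\right) \left(-6\right) + 30 = 12 + 30 = 42$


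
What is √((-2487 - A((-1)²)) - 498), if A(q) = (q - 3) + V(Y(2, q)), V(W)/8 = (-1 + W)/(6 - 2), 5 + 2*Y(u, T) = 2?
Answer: I*√2978 ≈ 54.571*I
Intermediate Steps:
Y(u, T) = -3/2 (Y(u, T) = -5/2 + (½)*2 = -5/2 + 1 = -3/2)
V(W) = -2 + 2*W (V(W) = 8*((-1 + W)/(6 - 2)) = 8*((-1 + W)/4) = 8*((-1 + W)*(¼)) = 8*(-¼ + W/4) = -2 + 2*W)
A(q) = -8 + q (A(q) = (q - 3) + (-2 + 2*(-3/2)) = (-3 + q) + (-2 - 3) = (-3 + q) - 5 = -8 + q)
√((-2487 - A((-1)²)) - 498) = √((-2487 - (-8 + (-1)²)) - 498) = √((-2487 - (-8 + 1)) - 498) = √((-2487 - 1*(-7)) - 498) = √((-2487 + 7) - 498) = √(-2480 - 498) = √(-2978) = I*√2978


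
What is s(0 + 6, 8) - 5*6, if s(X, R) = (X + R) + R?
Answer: -8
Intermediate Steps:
s(X, R) = X + 2*R (s(X, R) = (R + X) + R = X + 2*R)
s(0 + 6, 8) - 5*6 = ((0 + 6) + 2*8) - 5*6 = (6 + 16) - 1*30 = 22 - 30 = -8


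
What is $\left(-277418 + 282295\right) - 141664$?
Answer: $-136787$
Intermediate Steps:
$\left(-277418 + 282295\right) - 141664 = 4877 - 141664 = -136787$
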